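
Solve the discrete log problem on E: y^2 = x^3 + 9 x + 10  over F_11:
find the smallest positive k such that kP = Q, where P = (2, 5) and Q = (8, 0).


Enumerate multiples of P until we hit Q = (8, 0):
  1P = (2, 5)
  2P = (8, 0)
Match found at i = 2.

k = 2


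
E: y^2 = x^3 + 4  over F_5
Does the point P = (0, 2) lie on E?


Check whether y^2 = x^3 + 0 x + 4 (mod 5) for (x, y) = (0, 2).
LHS: y^2 = 2^2 mod 5 = 4
RHS: x^3 + 0 x + 4 = 0^3 + 0*0 + 4 mod 5 = 4
LHS = RHS

Yes, on the curve


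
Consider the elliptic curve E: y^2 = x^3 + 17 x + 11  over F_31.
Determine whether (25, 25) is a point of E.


Check whether y^2 = x^3 + 17 x + 11 (mod 31) for (x, y) = (25, 25).
LHS: y^2 = 25^2 mod 31 = 5
RHS: x^3 + 17 x + 11 = 25^3 + 17*25 + 11 mod 31 = 3
LHS != RHS

No, not on the curve


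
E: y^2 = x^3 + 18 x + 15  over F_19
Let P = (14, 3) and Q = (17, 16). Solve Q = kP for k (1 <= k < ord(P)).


Enumerate multiples of P until we hit Q = (17, 16):
  1P = (14, 3)
  2P = (8, 14)
  3P = (3, 18)
  4P = (7, 3)
  5P = (17, 16)
Match found at i = 5.

k = 5


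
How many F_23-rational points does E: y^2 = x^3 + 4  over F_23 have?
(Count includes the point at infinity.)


For each x in F_23, count y with y^2 = x^3 + 0 x + 4 mod 23:
  x = 0: RHS = 4, y in [2, 21]  -> 2 point(s)
  x = 2: RHS = 12, y in [9, 14]  -> 2 point(s)
  x = 3: RHS = 8, y in [10, 13]  -> 2 point(s)
  x = 6: RHS = 13, y in [6, 17]  -> 2 point(s)
  x = 7: RHS = 2, y in [5, 18]  -> 2 point(s)
  x = 11: RHS = 1, y in [1, 22]  -> 2 point(s)
  x = 13: RHS = 16, y in [4, 19]  -> 2 point(s)
  x = 16: RHS = 6, y in [11, 12]  -> 2 point(s)
  x = 17: RHS = 18, y in [8, 15]  -> 2 point(s)
  x = 19: RHS = 9, y in [3, 20]  -> 2 point(s)
  x = 20: RHS = 0, y in [0]  -> 1 point(s)
  x = 22: RHS = 3, y in [7, 16]  -> 2 point(s)
Affine points: 23. Add the point at infinity: total = 24.

#E(F_23) = 24


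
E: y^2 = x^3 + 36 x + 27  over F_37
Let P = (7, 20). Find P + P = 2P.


Doubling: s = (3 x1^2 + a) / (2 y1)
s = (3*7^2 + 36) / (2*20) mod 37 = 24
x3 = s^2 - 2 x1 mod 37 = 24^2 - 2*7 = 7
y3 = s (x1 - x3) - y1 mod 37 = 24 * (7 - 7) - 20 = 17

2P = (7, 17)


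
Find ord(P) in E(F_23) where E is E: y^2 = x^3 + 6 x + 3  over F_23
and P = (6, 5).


Compute successive multiples of P until we hit O:
  1P = (6, 5)
  2P = (14, 5)
  3P = (3, 18)
  4P = (20, 2)
  5P = (15, 15)
  6P = (18, 20)
  7P = (2, 0)
  8P = (18, 3)
  ... (continuing to 14P)
  14P = O

ord(P) = 14


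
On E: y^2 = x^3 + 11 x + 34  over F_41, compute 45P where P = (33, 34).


k = 45 = 101101_2 (binary, LSB first: 101101)
Double-and-add from P = (33, 34):
  bit 0 = 1: acc = O + (33, 34) = (33, 34)
  bit 1 = 0: acc unchanged = (33, 34)
  bit 2 = 1: acc = (33, 34) + (35, 11) = (13, 23)
  bit 3 = 1: acc = (13, 23) + (10, 18) = (39, 2)
  bit 4 = 0: acc unchanged = (39, 2)
  bit 5 = 1: acc = (39, 2) + (31, 20) = (35, 30)

45P = (35, 30)


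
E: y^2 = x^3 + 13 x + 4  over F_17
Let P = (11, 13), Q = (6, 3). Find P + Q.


P != Q, so use the chord formula.
s = (y2 - y1) / (x2 - x1) = (7) / (12) mod 17 = 2
x3 = s^2 - x1 - x2 mod 17 = 2^2 - 11 - 6 = 4
y3 = s (x1 - x3) - y1 mod 17 = 2 * (11 - 4) - 13 = 1

P + Q = (4, 1)


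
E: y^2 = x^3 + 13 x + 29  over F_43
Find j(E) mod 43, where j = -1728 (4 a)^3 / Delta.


Delta = -16(4 a^3 + 27 b^2) mod 43 = 40
-1728 * (4 a)^3 = -1728 * (4*13)^3 mod 43 = 16
j = 16 * 40^(-1) mod 43 = 9

j = 9 (mod 43)


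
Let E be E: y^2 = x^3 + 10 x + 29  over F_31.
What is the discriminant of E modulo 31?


4 a^3 + 27 b^2 = 4*10^3 + 27*29^2 = 4000 + 22707 = 26707
Delta = -16 * (26707) = -427312
Delta mod 31 = 23

Delta = 23 (mod 31)


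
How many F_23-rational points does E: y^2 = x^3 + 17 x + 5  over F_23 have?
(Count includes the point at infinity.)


For each x in F_23, count y with y^2 = x^3 + 17 x + 5 mod 23:
  x = 1: RHS = 0, y in [0]  -> 1 point(s)
  x = 2: RHS = 1, y in [1, 22]  -> 2 point(s)
  x = 5: RHS = 8, y in [10, 13]  -> 2 point(s)
  x = 6: RHS = 1, y in [1, 22]  -> 2 point(s)
  x = 8: RHS = 9, y in [3, 20]  -> 2 point(s)
  x = 9: RHS = 13, y in [6, 17]  -> 2 point(s)
  x = 10: RHS = 2, y in [5, 18]  -> 2 point(s)
  x = 13: RHS = 8, y in [10, 13]  -> 2 point(s)
  x = 15: RHS = 1, y in [1, 22]  -> 2 point(s)
  x = 16: RHS = 3, y in [7, 16]  -> 2 point(s)
  x = 17: RHS = 9, y in [3, 20]  -> 2 point(s)
  x = 18: RHS = 2, y in [5, 18]  -> 2 point(s)
  x = 21: RHS = 9, y in [3, 20]  -> 2 point(s)
Affine points: 25. Add the point at infinity: total = 26.

#E(F_23) = 26


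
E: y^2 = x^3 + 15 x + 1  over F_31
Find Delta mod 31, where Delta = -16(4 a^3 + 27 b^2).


4 a^3 + 27 b^2 = 4*15^3 + 27*1^2 = 13500 + 27 = 13527
Delta = -16 * (13527) = -216432
Delta mod 31 = 10

Delta = 10 (mod 31)


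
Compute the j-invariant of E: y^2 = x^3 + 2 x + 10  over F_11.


Delta = -16(4 a^3 + 27 b^2) mod 11 = 2
-1728 * (4 a)^3 = -1728 * (4*2)^3 mod 11 = 5
j = 5 * 2^(-1) mod 11 = 8

j = 8 (mod 11)


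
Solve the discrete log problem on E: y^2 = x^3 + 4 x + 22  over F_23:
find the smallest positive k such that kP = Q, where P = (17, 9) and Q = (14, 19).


Enumerate multiples of P until we hit Q = (14, 19):
  1P = (17, 9)
  2P = (5, 12)
  3P = (14, 19)
Match found at i = 3.

k = 3


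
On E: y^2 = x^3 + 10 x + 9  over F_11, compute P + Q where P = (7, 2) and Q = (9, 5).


P != Q, so use the chord formula.
s = (y2 - y1) / (x2 - x1) = (3) / (2) mod 11 = 7
x3 = s^2 - x1 - x2 mod 11 = 7^2 - 7 - 9 = 0
y3 = s (x1 - x3) - y1 mod 11 = 7 * (7 - 0) - 2 = 3

P + Q = (0, 3)


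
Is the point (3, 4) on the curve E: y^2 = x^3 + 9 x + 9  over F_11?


Check whether y^2 = x^3 + 9 x + 9 (mod 11) for (x, y) = (3, 4).
LHS: y^2 = 4^2 mod 11 = 5
RHS: x^3 + 9 x + 9 = 3^3 + 9*3 + 9 mod 11 = 8
LHS != RHS

No, not on the curve


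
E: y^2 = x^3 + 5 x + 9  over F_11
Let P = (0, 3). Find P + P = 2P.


Doubling: s = (3 x1^2 + a) / (2 y1)
s = (3*0^2 + 5) / (2*3) mod 11 = 10
x3 = s^2 - 2 x1 mod 11 = 10^2 - 2*0 = 1
y3 = s (x1 - x3) - y1 mod 11 = 10 * (0 - 1) - 3 = 9

2P = (1, 9)


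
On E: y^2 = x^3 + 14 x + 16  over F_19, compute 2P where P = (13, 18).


k = 2 = 10_2 (binary, LSB first: 01)
Double-and-add from P = (13, 18):
  bit 0 = 0: acc unchanged = O
  bit 1 = 1: acc = O + (9, 4) = (9, 4)

2P = (9, 4)


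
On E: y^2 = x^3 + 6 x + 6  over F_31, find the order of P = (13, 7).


Compute successive multiples of P until we hit O:
  1P = (13, 7)
  2P = (6, 17)
  3P = (21, 0)
  4P = (6, 14)
  5P = (13, 24)
  6P = O

ord(P) = 6


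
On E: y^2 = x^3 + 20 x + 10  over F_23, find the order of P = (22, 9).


Compute successive multiples of P until we hit O:
  1P = (22, 9)
  2P = (2, 14)
  3P = (12, 0)
  4P = (2, 9)
  5P = (22, 14)
  6P = O

ord(P) = 6


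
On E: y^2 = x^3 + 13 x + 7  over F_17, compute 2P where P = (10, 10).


Doubling: s = (3 x1^2 + a) / (2 y1)
s = (3*10^2 + 13) / (2*10) mod 17 = 8
x3 = s^2 - 2 x1 mod 17 = 8^2 - 2*10 = 10
y3 = s (x1 - x3) - y1 mod 17 = 8 * (10 - 10) - 10 = 7

2P = (10, 7)


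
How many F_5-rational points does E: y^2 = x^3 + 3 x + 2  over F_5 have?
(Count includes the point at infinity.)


For each x in F_5, count y with y^2 = x^3 + 3 x + 2 mod 5:
  x = 1: RHS = 1, y in [1, 4]  -> 2 point(s)
  x = 2: RHS = 1, y in [1, 4]  -> 2 point(s)
Affine points: 4. Add the point at infinity: total = 5.

#E(F_5) = 5


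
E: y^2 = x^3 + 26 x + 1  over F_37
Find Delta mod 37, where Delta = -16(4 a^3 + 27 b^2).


4 a^3 + 27 b^2 = 4*26^3 + 27*1^2 = 70304 + 27 = 70331
Delta = -16 * (70331) = -1125296
Delta mod 37 = 22

Delta = 22 (mod 37)


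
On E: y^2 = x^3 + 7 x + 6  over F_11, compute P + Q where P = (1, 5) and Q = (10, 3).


P != Q, so use the chord formula.
s = (y2 - y1) / (x2 - x1) = (9) / (9) mod 11 = 1
x3 = s^2 - x1 - x2 mod 11 = 1^2 - 1 - 10 = 1
y3 = s (x1 - x3) - y1 mod 11 = 1 * (1 - 1) - 5 = 6

P + Q = (1, 6)


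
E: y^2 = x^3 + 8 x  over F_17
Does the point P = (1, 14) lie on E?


Check whether y^2 = x^3 + 8 x + 0 (mod 17) for (x, y) = (1, 14).
LHS: y^2 = 14^2 mod 17 = 9
RHS: x^3 + 8 x + 0 = 1^3 + 8*1 + 0 mod 17 = 9
LHS = RHS

Yes, on the curve


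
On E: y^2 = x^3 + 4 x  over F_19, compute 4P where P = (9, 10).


k = 4 = 100_2 (binary, LSB first: 001)
Double-and-add from P = (9, 10):
  bit 0 = 0: acc unchanged = O
  bit 1 = 0: acc unchanged = O
  bit 2 = 1: acc = O + (9, 9) = (9, 9)

4P = (9, 9)


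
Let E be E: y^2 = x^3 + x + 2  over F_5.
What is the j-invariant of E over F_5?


Delta = -16(4 a^3 + 27 b^2) mod 5 = 3
-1728 * (4 a)^3 = -1728 * (4*1)^3 mod 5 = 3
j = 3 * 3^(-1) mod 5 = 1

j = 1 (mod 5)


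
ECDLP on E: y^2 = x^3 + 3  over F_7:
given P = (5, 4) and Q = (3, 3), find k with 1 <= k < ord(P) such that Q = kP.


Enumerate multiples of P until we hit Q = (3, 3):
  1P = (5, 4)
  2P = (1, 2)
  3P = (3, 4)
  4P = (6, 3)
  5P = (4, 2)
  6P = (2, 2)
  7P = (2, 5)
  8P = (4, 5)
  9P = (6, 4)
  10P = (3, 3)
Match found at i = 10.

k = 10


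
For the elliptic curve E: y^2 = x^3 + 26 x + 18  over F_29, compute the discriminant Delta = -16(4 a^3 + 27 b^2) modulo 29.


4 a^3 + 27 b^2 = 4*26^3 + 27*18^2 = 70304 + 8748 = 79052
Delta = -16 * (79052) = -1264832
Delta mod 29 = 3

Delta = 3 (mod 29)


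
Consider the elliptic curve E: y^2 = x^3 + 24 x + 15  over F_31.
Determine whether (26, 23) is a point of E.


Check whether y^2 = x^3 + 24 x + 15 (mod 31) for (x, y) = (26, 23).
LHS: y^2 = 23^2 mod 31 = 2
RHS: x^3 + 24 x + 15 = 26^3 + 24*26 + 15 mod 31 = 18
LHS != RHS

No, not on the curve


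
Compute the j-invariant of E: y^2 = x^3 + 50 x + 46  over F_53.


Delta = -16(4 a^3 + 27 b^2) mod 53 = 11
-1728 * (4 a)^3 = -1728 * (4*50)^3 mod 53 = 17
j = 17 * 11^(-1) mod 53 = 16

j = 16 (mod 53)


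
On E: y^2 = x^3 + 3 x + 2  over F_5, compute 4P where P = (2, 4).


k = 4 = 100_2 (binary, LSB first: 001)
Double-and-add from P = (2, 4):
  bit 0 = 0: acc unchanged = O
  bit 1 = 0: acc unchanged = O
  bit 2 = 1: acc = O + (2, 1) = (2, 1)

4P = (2, 1)


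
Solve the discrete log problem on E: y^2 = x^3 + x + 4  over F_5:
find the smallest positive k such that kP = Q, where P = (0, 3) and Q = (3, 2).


Enumerate multiples of P until we hit Q = (3, 2):
  1P = (0, 3)
  2P = (1, 1)
  3P = (3, 3)
  4P = (2, 2)
  5P = (2, 3)
  6P = (3, 2)
Match found at i = 6.

k = 6


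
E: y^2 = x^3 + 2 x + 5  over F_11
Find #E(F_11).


For each x in F_11, count y with y^2 = x^3 + 2 x + 5 mod 11:
  x = 0: RHS = 5, y in [4, 7]  -> 2 point(s)
  x = 3: RHS = 5, y in [4, 7]  -> 2 point(s)
  x = 4: RHS = 0, y in [0]  -> 1 point(s)
  x = 8: RHS = 5, y in [4, 7]  -> 2 point(s)
  x = 9: RHS = 4, y in [2, 9]  -> 2 point(s)
Affine points: 9. Add the point at infinity: total = 10.

#E(F_11) = 10


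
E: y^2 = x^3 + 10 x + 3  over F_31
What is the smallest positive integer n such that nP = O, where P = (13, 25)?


Compute successive multiples of P until we hit O:
  1P = (13, 25)
  2P = (10, 24)
  3P = (15, 26)
  4P = (11, 7)
  5P = (26, 13)
  6P = (20, 22)
  7P = (14, 2)
  8P = (6, 0)
  ... (continuing to 16P)
  16P = O

ord(P) = 16


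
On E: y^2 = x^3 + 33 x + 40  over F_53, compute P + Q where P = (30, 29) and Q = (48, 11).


P != Q, so use the chord formula.
s = (y2 - y1) / (x2 - x1) = (35) / (18) mod 53 = 52
x3 = s^2 - x1 - x2 mod 53 = 52^2 - 30 - 48 = 29
y3 = s (x1 - x3) - y1 mod 53 = 52 * (30 - 29) - 29 = 23

P + Q = (29, 23)


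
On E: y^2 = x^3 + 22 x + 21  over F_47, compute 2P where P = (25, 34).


Doubling: s = (3 x1^2 + a) / (2 y1)
s = (3*25^2 + 22) / (2*34) mod 47 = 12
x3 = s^2 - 2 x1 mod 47 = 12^2 - 2*25 = 0
y3 = s (x1 - x3) - y1 mod 47 = 12 * (25 - 0) - 34 = 31

2P = (0, 31)


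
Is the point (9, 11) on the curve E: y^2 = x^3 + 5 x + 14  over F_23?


Check whether y^2 = x^3 + 5 x + 14 (mod 23) for (x, y) = (9, 11).
LHS: y^2 = 11^2 mod 23 = 6
RHS: x^3 + 5 x + 14 = 9^3 + 5*9 + 14 mod 23 = 6
LHS = RHS

Yes, on the curve


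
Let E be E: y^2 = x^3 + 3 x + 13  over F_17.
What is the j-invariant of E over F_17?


Delta = -16(4 a^3 + 27 b^2) mod 17 = 13
-1728 * (4 a)^3 = -1728 * (4*3)^3 mod 17 = 15
j = 15 * 13^(-1) mod 17 = 9

j = 9 (mod 17)


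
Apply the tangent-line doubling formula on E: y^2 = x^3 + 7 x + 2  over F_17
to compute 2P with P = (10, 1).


Doubling: s = (3 x1^2 + a) / (2 y1)
s = (3*10^2 + 7) / (2*1) mod 17 = 9
x3 = s^2 - 2 x1 mod 17 = 9^2 - 2*10 = 10
y3 = s (x1 - x3) - y1 mod 17 = 9 * (10 - 10) - 1 = 16

2P = (10, 16)


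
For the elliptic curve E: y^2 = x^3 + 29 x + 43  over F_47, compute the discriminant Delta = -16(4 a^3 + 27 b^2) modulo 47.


4 a^3 + 27 b^2 = 4*29^3 + 27*43^2 = 97556 + 49923 = 147479
Delta = -16 * (147479) = -2359664
Delta mod 47 = 18

Delta = 18 (mod 47)


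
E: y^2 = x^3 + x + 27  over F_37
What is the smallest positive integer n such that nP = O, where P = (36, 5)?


Compute successive multiples of P until we hit O:
  1P = (36, 5)
  2P = (14, 26)
  3P = (23, 28)
  4P = (12, 18)
  5P = (27, 4)
  6P = (27, 33)
  7P = (12, 19)
  8P = (23, 9)
  ... (continuing to 11P)
  11P = O

ord(P) = 11


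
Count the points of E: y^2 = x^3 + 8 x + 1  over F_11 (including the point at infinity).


For each x in F_11, count y with y^2 = x^3 + 8 x + 1 mod 11:
  x = 0: RHS = 1, y in [1, 10]  -> 2 point(s)
  x = 2: RHS = 3, y in [5, 6]  -> 2 point(s)
  x = 4: RHS = 9, y in [3, 8]  -> 2 point(s)
  x = 5: RHS = 1, y in [1, 10]  -> 2 point(s)
  x = 6: RHS = 1, y in [1, 10]  -> 2 point(s)
  x = 7: RHS = 4, y in [2, 9]  -> 2 point(s)
  x = 8: RHS = 5, y in [4, 7]  -> 2 point(s)
  x = 10: RHS = 3, y in [5, 6]  -> 2 point(s)
Affine points: 16. Add the point at infinity: total = 17.

#E(F_11) = 17


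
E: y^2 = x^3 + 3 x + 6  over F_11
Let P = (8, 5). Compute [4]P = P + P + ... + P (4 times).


k = 4 = 100_2 (binary, LSB first: 001)
Double-and-add from P = (8, 5):
  bit 0 = 0: acc unchanged = O
  bit 1 = 0: acc unchanged = O
  bit 2 = 1: acc = O + (6, 3) = (6, 3)

4P = (6, 3)


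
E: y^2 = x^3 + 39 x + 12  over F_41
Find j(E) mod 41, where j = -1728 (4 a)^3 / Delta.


Delta = -16(4 a^3 + 27 b^2) mod 41 = 9
-1728 * (4 a)^3 = -1728 * (4*39)^3 mod 41 = 38
j = 38 * 9^(-1) mod 41 = 27

j = 27 (mod 41)


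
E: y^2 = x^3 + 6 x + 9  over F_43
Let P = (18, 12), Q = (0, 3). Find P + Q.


P != Q, so use the chord formula.
s = (y2 - y1) / (x2 - x1) = (34) / (25) mod 43 = 22
x3 = s^2 - x1 - x2 mod 43 = 22^2 - 18 - 0 = 36
y3 = s (x1 - x3) - y1 mod 43 = 22 * (18 - 36) - 12 = 22

P + Q = (36, 22)


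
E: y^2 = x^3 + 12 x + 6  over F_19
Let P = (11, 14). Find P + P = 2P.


Doubling: s = (3 x1^2 + a) / (2 y1)
s = (3*11^2 + 12) / (2*14) mod 19 = 10
x3 = s^2 - 2 x1 mod 19 = 10^2 - 2*11 = 2
y3 = s (x1 - x3) - y1 mod 19 = 10 * (11 - 2) - 14 = 0

2P = (2, 0)


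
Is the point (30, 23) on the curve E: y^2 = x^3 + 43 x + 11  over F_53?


Check whether y^2 = x^3 + 43 x + 11 (mod 53) for (x, y) = (30, 23).
LHS: y^2 = 23^2 mod 53 = 52
RHS: x^3 + 43 x + 11 = 30^3 + 43*30 + 11 mod 53 = 52
LHS = RHS

Yes, on the curve


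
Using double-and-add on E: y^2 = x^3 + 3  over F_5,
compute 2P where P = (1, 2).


k = 2 = 10_2 (binary, LSB first: 01)
Double-and-add from P = (1, 2):
  bit 0 = 0: acc unchanged = O
  bit 1 = 1: acc = O + (2, 1) = (2, 1)

2P = (2, 1)


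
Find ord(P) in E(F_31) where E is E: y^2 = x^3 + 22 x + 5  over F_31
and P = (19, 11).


Compute successive multiples of P until we hit O:
  1P = (19, 11)
  2P = (1, 11)
  3P = (11, 20)
  4P = (26, 24)
  5P = (4, 8)
  6P = (13, 15)
  7P = (27, 15)
  8P = (24, 2)
  ... (continuing to 37P)
  37P = O

ord(P) = 37


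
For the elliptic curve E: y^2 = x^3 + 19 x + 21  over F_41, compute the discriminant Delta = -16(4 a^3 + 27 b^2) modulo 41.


4 a^3 + 27 b^2 = 4*19^3 + 27*21^2 = 27436 + 11907 = 39343
Delta = -16 * (39343) = -629488
Delta mod 41 = 26

Delta = 26 (mod 41)


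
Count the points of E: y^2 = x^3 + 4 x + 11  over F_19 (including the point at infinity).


For each x in F_19, count y with y^2 = x^3 + 4 x + 11 mod 19:
  x = 0: RHS = 11, y in [7, 12]  -> 2 point(s)
  x = 1: RHS = 16, y in [4, 15]  -> 2 point(s)
  x = 5: RHS = 4, y in [2, 17]  -> 2 point(s)
  x = 6: RHS = 4, y in [2, 17]  -> 2 point(s)
  x = 8: RHS = 4, y in [2, 17]  -> 2 point(s)
  x = 9: RHS = 16, y in [4, 15]  -> 2 point(s)
  x = 10: RHS = 6, y in [5, 14]  -> 2 point(s)
  x = 12: RHS = 1, y in [1, 18]  -> 2 point(s)
  x = 15: RHS = 7, y in [8, 11]  -> 2 point(s)
  x = 18: RHS = 6, y in [5, 14]  -> 2 point(s)
Affine points: 20. Add the point at infinity: total = 21.

#E(F_19) = 21


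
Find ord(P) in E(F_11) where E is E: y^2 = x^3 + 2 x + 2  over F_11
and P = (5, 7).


Compute successive multiples of P until we hit O:
  1P = (5, 7)
  2P = (1, 4)
  3P = (9, 1)
  4P = (2, 5)
  5P = (2, 6)
  6P = (9, 10)
  7P = (1, 7)
  8P = (5, 4)
  ... (continuing to 9P)
  9P = O

ord(P) = 9


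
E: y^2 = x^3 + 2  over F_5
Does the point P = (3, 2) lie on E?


Check whether y^2 = x^3 + 0 x + 2 (mod 5) for (x, y) = (3, 2).
LHS: y^2 = 2^2 mod 5 = 4
RHS: x^3 + 0 x + 2 = 3^3 + 0*3 + 2 mod 5 = 4
LHS = RHS

Yes, on the curve


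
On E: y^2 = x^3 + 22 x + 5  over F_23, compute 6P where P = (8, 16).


k = 6 = 110_2 (binary, LSB first: 011)
Double-and-add from P = (8, 16):
  bit 0 = 0: acc unchanged = O
  bit 1 = 1: acc = O + (13, 21) = (13, 21)
  bit 2 = 1: acc = (13, 21) + (20, 2) = (3, 11)

6P = (3, 11)


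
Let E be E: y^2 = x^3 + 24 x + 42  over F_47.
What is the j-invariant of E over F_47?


Delta = -16(4 a^3 + 27 b^2) mod 47 = 2
-1728 * (4 a)^3 = -1728 * (4*24)^3 mod 47 = 41
j = 41 * 2^(-1) mod 47 = 44

j = 44 (mod 47)


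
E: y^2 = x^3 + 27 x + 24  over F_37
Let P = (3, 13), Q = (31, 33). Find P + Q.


P != Q, so use the chord formula.
s = (y2 - y1) / (x2 - x1) = (20) / (28) mod 37 = 6
x3 = s^2 - x1 - x2 mod 37 = 6^2 - 3 - 31 = 2
y3 = s (x1 - x3) - y1 mod 37 = 6 * (3 - 2) - 13 = 30

P + Q = (2, 30)


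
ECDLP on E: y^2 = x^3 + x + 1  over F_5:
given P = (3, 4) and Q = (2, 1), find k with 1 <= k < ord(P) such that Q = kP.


Enumerate multiples of P until we hit Q = (2, 1):
  1P = (3, 4)
  2P = (0, 4)
  3P = (2, 1)
Match found at i = 3.

k = 3


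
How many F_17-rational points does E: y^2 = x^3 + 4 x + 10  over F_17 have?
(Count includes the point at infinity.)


For each x in F_17, count y with y^2 = x^3 + 4 x + 10 mod 17:
  x = 1: RHS = 15, y in [7, 10]  -> 2 point(s)
  x = 2: RHS = 9, y in [3, 14]  -> 2 point(s)
  x = 3: RHS = 15, y in [7, 10]  -> 2 point(s)
  x = 5: RHS = 2, y in [6, 11]  -> 2 point(s)
  x = 10: RHS = 13, y in [8, 9]  -> 2 point(s)
  x = 11: RHS = 8, y in [5, 12]  -> 2 point(s)
  x = 12: RHS = 1, y in [1, 16]  -> 2 point(s)
  x = 13: RHS = 15, y in [7, 10]  -> 2 point(s)
Affine points: 16. Add the point at infinity: total = 17.

#E(F_17) = 17


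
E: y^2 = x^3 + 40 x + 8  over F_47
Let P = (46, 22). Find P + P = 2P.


Doubling: s = (3 x1^2 + a) / (2 y1)
s = (3*46^2 + 40) / (2*22) mod 47 = 17
x3 = s^2 - 2 x1 mod 47 = 17^2 - 2*46 = 9
y3 = s (x1 - x3) - y1 mod 47 = 17 * (46 - 9) - 22 = 43

2P = (9, 43)


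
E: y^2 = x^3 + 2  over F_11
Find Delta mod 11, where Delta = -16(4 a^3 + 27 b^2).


4 a^3 + 27 b^2 = 4*0^3 + 27*2^2 = 0 + 108 = 108
Delta = -16 * (108) = -1728
Delta mod 11 = 10

Delta = 10 (mod 11)


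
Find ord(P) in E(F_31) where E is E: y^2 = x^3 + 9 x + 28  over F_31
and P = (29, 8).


Compute successive multiples of P until we hit O:
  1P = (29, 8)
  2P = (1, 21)
  3P = (6, 9)
  4P = (12, 29)
  5P = (0, 20)
  6P = (7, 0)
  7P = (0, 11)
  8P = (12, 2)
  ... (continuing to 12P)
  12P = O

ord(P) = 12


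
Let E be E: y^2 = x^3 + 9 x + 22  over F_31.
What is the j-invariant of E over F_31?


Delta = -16(4 a^3 + 27 b^2) mod 31 = 6
-1728 * (4 a)^3 = -1728 * (4*9)^3 mod 31 = 8
j = 8 * 6^(-1) mod 31 = 22

j = 22 (mod 31)


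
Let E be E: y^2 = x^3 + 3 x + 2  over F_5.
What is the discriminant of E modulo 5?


4 a^3 + 27 b^2 = 4*3^3 + 27*2^2 = 108 + 108 = 216
Delta = -16 * (216) = -3456
Delta mod 5 = 4

Delta = 4 (mod 5)


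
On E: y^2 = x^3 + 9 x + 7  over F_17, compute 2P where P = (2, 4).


Doubling: s = (3 x1^2 + a) / (2 y1)
s = (3*2^2 + 9) / (2*4) mod 17 = 9
x3 = s^2 - 2 x1 mod 17 = 9^2 - 2*2 = 9
y3 = s (x1 - x3) - y1 mod 17 = 9 * (2 - 9) - 4 = 1

2P = (9, 1)


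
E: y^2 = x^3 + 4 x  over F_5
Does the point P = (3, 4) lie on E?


Check whether y^2 = x^3 + 4 x + 0 (mod 5) for (x, y) = (3, 4).
LHS: y^2 = 4^2 mod 5 = 1
RHS: x^3 + 4 x + 0 = 3^3 + 4*3 + 0 mod 5 = 4
LHS != RHS

No, not on the curve


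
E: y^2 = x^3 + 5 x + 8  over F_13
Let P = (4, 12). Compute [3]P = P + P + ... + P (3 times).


k = 3 = 11_2 (binary, LSB first: 11)
Double-and-add from P = (4, 12):
  bit 0 = 1: acc = O + (4, 12) = (4, 12)
  bit 1 = 1: acc = (4, 12) + (2, 0) = (4, 1)

3P = (4, 1)


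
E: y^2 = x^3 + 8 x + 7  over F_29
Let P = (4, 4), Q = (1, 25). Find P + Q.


P != Q, so use the chord formula.
s = (y2 - y1) / (x2 - x1) = (21) / (26) mod 29 = 22
x3 = s^2 - x1 - x2 mod 29 = 22^2 - 4 - 1 = 15
y3 = s (x1 - x3) - y1 mod 29 = 22 * (4 - 15) - 4 = 15

P + Q = (15, 15)


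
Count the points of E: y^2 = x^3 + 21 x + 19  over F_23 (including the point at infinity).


For each x in F_23, count y with y^2 = x^3 + 21 x + 19 mod 23:
  x = 1: RHS = 18, y in [8, 15]  -> 2 point(s)
  x = 2: RHS = 0, y in [0]  -> 1 point(s)
  x = 4: RHS = 6, y in [11, 12]  -> 2 point(s)
  x = 6: RHS = 16, y in [4, 19]  -> 2 point(s)
  x = 7: RHS = 3, y in [7, 16]  -> 2 point(s)
  x = 8: RHS = 9, y in [3, 20]  -> 2 point(s)
  x = 15: RHS = 6, y in [11, 12]  -> 2 point(s)
  x = 16: RHS = 12, y in [9, 14]  -> 2 point(s)
  x = 19: RHS = 9, y in [3, 20]  -> 2 point(s)
Affine points: 17. Add the point at infinity: total = 18.

#E(F_23) = 18


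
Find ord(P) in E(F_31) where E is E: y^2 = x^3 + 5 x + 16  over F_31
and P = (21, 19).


Compute successive multiples of P until we hit O:
  1P = (21, 19)
  2P = (30, 14)
  3P = (27, 5)
  4P = (16, 21)
  5P = (14, 3)
  6P = (24, 14)
  7P = (6, 18)
  8P = (8, 17)
  ... (continuing to 31P)
  31P = O

ord(P) = 31


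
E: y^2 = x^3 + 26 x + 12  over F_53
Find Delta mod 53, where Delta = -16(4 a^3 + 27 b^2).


4 a^3 + 27 b^2 = 4*26^3 + 27*12^2 = 70304 + 3888 = 74192
Delta = -16 * (74192) = -1187072
Delta mod 53 = 22

Delta = 22 (mod 53)


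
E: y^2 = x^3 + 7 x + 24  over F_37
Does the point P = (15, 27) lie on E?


Check whether y^2 = x^3 + 7 x + 24 (mod 37) for (x, y) = (15, 27).
LHS: y^2 = 27^2 mod 37 = 26
RHS: x^3 + 7 x + 24 = 15^3 + 7*15 + 24 mod 37 = 26
LHS = RHS

Yes, on the curve


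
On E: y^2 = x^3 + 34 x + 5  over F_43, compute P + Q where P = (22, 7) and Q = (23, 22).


P != Q, so use the chord formula.
s = (y2 - y1) / (x2 - x1) = (15) / (1) mod 43 = 15
x3 = s^2 - x1 - x2 mod 43 = 15^2 - 22 - 23 = 8
y3 = s (x1 - x3) - y1 mod 43 = 15 * (22 - 8) - 7 = 31

P + Q = (8, 31)


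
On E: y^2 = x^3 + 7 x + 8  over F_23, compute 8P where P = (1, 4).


k = 8 = 1000_2 (binary, LSB first: 0001)
Double-and-add from P = (1, 4):
  bit 0 = 0: acc unchanged = O
  bit 1 = 0: acc unchanged = O
  bit 2 = 0: acc unchanged = O
  bit 3 = 1: acc = O + (1, 19) = (1, 19)

8P = (1, 19)


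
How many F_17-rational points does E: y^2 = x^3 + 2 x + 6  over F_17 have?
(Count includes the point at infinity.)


For each x in F_17, count y with y^2 = x^3 + 2 x + 6 mod 17:
  x = 1: RHS = 9, y in [3, 14]  -> 2 point(s)
  x = 2: RHS = 1, y in [1, 16]  -> 2 point(s)
  x = 6: RHS = 13, y in [8, 9]  -> 2 point(s)
  x = 11: RHS = 16, y in [4, 13]  -> 2 point(s)
  x = 13: RHS = 2, y in [6, 11]  -> 2 point(s)
Affine points: 10. Add the point at infinity: total = 11.

#E(F_17) = 11


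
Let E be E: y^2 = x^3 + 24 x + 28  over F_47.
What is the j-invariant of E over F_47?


Delta = -16(4 a^3 + 27 b^2) mod 47 = 33
-1728 * (4 a)^3 = -1728 * (4*24)^3 mod 47 = 41
j = 41 * 33^(-1) mod 47 = 34

j = 34 (mod 47)


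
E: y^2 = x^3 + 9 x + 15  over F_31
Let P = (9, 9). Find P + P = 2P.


Doubling: s = (3 x1^2 + a) / (2 y1)
s = (3*9^2 + 9) / (2*9) mod 31 = 14
x3 = s^2 - 2 x1 mod 31 = 14^2 - 2*9 = 23
y3 = s (x1 - x3) - y1 mod 31 = 14 * (9 - 23) - 9 = 12

2P = (23, 12)


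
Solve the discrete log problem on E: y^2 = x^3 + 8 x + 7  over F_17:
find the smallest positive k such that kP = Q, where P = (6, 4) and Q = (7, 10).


Enumerate multiples of P until we hit Q = (7, 10):
  1P = (6, 4)
  2P = (7, 7)
  3P = (13, 9)
  4P = (11, 7)
  5P = (16, 7)
  6P = (16, 10)
  7P = (11, 10)
  8P = (13, 8)
  9P = (7, 10)
Match found at i = 9.

k = 9


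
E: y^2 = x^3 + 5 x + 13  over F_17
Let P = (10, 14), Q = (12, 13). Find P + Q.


P != Q, so use the chord formula.
s = (y2 - y1) / (x2 - x1) = (16) / (2) mod 17 = 8
x3 = s^2 - x1 - x2 mod 17 = 8^2 - 10 - 12 = 8
y3 = s (x1 - x3) - y1 mod 17 = 8 * (10 - 8) - 14 = 2

P + Q = (8, 2)


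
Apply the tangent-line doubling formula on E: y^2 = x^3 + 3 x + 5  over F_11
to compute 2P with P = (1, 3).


Doubling: s = (3 x1^2 + a) / (2 y1)
s = (3*1^2 + 3) / (2*3) mod 11 = 1
x3 = s^2 - 2 x1 mod 11 = 1^2 - 2*1 = 10
y3 = s (x1 - x3) - y1 mod 11 = 1 * (1 - 10) - 3 = 10

2P = (10, 10)


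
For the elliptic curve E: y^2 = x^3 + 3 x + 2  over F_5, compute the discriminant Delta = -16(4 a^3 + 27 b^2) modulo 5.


4 a^3 + 27 b^2 = 4*3^3 + 27*2^2 = 108 + 108 = 216
Delta = -16 * (216) = -3456
Delta mod 5 = 4

Delta = 4 (mod 5)


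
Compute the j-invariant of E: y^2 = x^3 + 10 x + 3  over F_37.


Delta = -16(4 a^3 + 27 b^2) mod 37 = 7
-1728 * (4 a)^3 = -1728 * (4*10)^3 mod 37 = 1
j = 1 * 7^(-1) mod 37 = 16

j = 16 (mod 37)


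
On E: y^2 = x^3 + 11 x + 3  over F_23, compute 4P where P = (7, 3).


k = 4 = 100_2 (binary, LSB first: 001)
Double-and-add from P = (7, 3):
  bit 0 = 0: acc unchanged = O
  bit 1 = 0: acc unchanged = O
  bit 2 = 1: acc = O + (20, 9) = (20, 9)

4P = (20, 9)


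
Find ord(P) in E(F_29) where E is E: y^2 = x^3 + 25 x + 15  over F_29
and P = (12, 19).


Compute successive multiples of P until we hit O:
  1P = (12, 19)
  2P = (21, 17)
  3P = (5, 2)
  4P = (25, 24)
  5P = (16, 4)
  6P = (6, 2)
  7P = (15, 16)
  8P = (3, 1)
  ... (continuing to 24P)
  24P = O

ord(P) = 24


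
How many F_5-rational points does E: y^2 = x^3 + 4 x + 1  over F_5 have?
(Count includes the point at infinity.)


For each x in F_5, count y with y^2 = x^3 + 4 x + 1 mod 5:
  x = 0: RHS = 1, y in [1, 4]  -> 2 point(s)
  x = 1: RHS = 1, y in [1, 4]  -> 2 point(s)
  x = 3: RHS = 0, y in [0]  -> 1 point(s)
  x = 4: RHS = 1, y in [1, 4]  -> 2 point(s)
Affine points: 7. Add the point at infinity: total = 8.

#E(F_5) = 8


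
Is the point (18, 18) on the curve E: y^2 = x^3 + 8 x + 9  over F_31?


Check whether y^2 = x^3 + 8 x + 9 (mod 31) for (x, y) = (18, 18).
LHS: y^2 = 18^2 mod 31 = 14
RHS: x^3 + 8 x + 9 = 18^3 + 8*18 + 9 mod 31 = 2
LHS != RHS

No, not on the curve


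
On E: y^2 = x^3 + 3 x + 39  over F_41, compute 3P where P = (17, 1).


k = 3 = 11_2 (binary, LSB first: 11)
Double-and-add from P = (17, 1):
  bit 0 = 1: acc = O + (17, 1) = (17, 1)
  bit 1 = 1: acc = (17, 1) + (17, 40) = O

3P = O


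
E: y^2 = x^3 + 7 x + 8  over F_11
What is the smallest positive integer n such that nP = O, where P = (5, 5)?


Compute successive multiples of P until we hit O:
  1P = (5, 5)
  2P = (4, 1)
  3P = (7, 9)
  4P = (3, 10)
  5P = (1, 7)
  6P = (8, 2)
  7P = (10, 0)
  8P = (8, 9)
  ... (continuing to 14P)
  14P = O

ord(P) = 14


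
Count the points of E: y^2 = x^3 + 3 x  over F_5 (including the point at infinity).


For each x in F_5, count y with y^2 = x^3 + 3 x + 0 mod 5:
  x = 0: RHS = 0, y in [0]  -> 1 point(s)
  x = 1: RHS = 4, y in [2, 3]  -> 2 point(s)
  x = 2: RHS = 4, y in [2, 3]  -> 2 point(s)
  x = 3: RHS = 1, y in [1, 4]  -> 2 point(s)
  x = 4: RHS = 1, y in [1, 4]  -> 2 point(s)
Affine points: 9. Add the point at infinity: total = 10.

#E(F_5) = 10


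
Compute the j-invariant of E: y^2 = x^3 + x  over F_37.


Delta = -16(4 a^3 + 27 b^2) mod 37 = 10
-1728 * (4 a)^3 = -1728 * (4*1)^3 mod 37 = 1
j = 1 * 10^(-1) mod 37 = 26

j = 26 (mod 37)


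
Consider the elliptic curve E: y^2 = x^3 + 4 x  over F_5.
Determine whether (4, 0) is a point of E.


Check whether y^2 = x^3 + 4 x + 0 (mod 5) for (x, y) = (4, 0).
LHS: y^2 = 0^2 mod 5 = 0
RHS: x^3 + 4 x + 0 = 4^3 + 4*4 + 0 mod 5 = 0
LHS = RHS

Yes, on the curve


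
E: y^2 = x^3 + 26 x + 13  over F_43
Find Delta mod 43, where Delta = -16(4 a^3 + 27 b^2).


4 a^3 + 27 b^2 = 4*26^3 + 27*13^2 = 70304 + 4563 = 74867
Delta = -16 * (74867) = -1197872
Delta mod 43 = 22

Delta = 22 (mod 43)


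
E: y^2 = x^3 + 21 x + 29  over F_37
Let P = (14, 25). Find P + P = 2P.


Doubling: s = (3 x1^2 + a) / (2 y1)
s = (3*14^2 + 21) / (2*25) mod 37 = 7
x3 = s^2 - 2 x1 mod 37 = 7^2 - 2*14 = 21
y3 = s (x1 - x3) - y1 mod 37 = 7 * (14 - 21) - 25 = 0

2P = (21, 0)


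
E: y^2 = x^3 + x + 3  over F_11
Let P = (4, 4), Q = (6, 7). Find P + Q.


P != Q, so use the chord formula.
s = (y2 - y1) / (x2 - x1) = (3) / (2) mod 11 = 7
x3 = s^2 - x1 - x2 mod 11 = 7^2 - 4 - 6 = 6
y3 = s (x1 - x3) - y1 mod 11 = 7 * (4 - 6) - 4 = 4

P + Q = (6, 4)


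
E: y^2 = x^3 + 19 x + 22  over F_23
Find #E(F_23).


For each x in F_23, count y with y^2 = x^3 + 19 x + 22 mod 23:
  x = 4: RHS = 1, y in [1, 22]  -> 2 point(s)
  x = 5: RHS = 12, y in [9, 14]  -> 2 point(s)
  x = 9: RHS = 2, y in [5, 18]  -> 2 point(s)
  x = 10: RHS = 16, y in [4, 19]  -> 2 point(s)
  x = 12: RHS = 0, y in [0]  -> 1 point(s)
  x = 15: RHS = 2, y in [5, 18]  -> 2 point(s)
  x = 16: RHS = 6, y in [11, 12]  -> 2 point(s)
  x = 18: RHS = 9, y in [3, 20]  -> 2 point(s)
  x = 22: RHS = 2, y in [5, 18]  -> 2 point(s)
Affine points: 17. Add the point at infinity: total = 18.

#E(F_23) = 18


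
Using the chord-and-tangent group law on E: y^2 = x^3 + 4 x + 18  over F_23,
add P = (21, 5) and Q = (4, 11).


P != Q, so use the chord formula.
s = (y2 - y1) / (x2 - x1) = (6) / (6) mod 23 = 1
x3 = s^2 - x1 - x2 mod 23 = 1^2 - 21 - 4 = 22
y3 = s (x1 - x3) - y1 mod 23 = 1 * (21 - 22) - 5 = 17

P + Q = (22, 17)


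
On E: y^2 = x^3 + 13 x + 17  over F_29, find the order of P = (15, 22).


Compute successive multiples of P until we hit O:
  1P = (15, 22)
  2P = (23, 19)
  3P = (7, 4)
  4P = (3, 5)
  5P = (12, 4)
  6P = (9, 14)
  7P = (10, 4)
  8P = (10, 25)
  ... (continuing to 15P)
  15P = O

ord(P) = 15


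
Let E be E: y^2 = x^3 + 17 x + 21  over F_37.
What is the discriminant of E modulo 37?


4 a^3 + 27 b^2 = 4*17^3 + 27*21^2 = 19652 + 11907 = 31559
Delta = -16 * (31559) = -504944
Delta mod 37 = 32

Delta = 32 (mod 37)


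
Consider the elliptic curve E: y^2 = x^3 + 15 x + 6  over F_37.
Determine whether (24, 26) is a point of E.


Check whether y^2 = x^3 + 15 x + 6 (mod 37) for (x, y) = (24, 26).
LHS: y^2 = 26^2 mod 37 = 10
RHS: x^3 + 15 x + 6 = 24^3 + 15*24 + 6 mod 37 = 19
LHS != RHS

No, not on the curve


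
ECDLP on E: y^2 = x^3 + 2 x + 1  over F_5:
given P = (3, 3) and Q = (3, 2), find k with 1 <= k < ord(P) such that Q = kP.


Enumerate multiples of P until we hit Q = (3, 2):
  1P = (3, 3)
  2P = (0, 4)
  3P = (1, 3)
  4P = (1, 2)
  5P = (0, 1)
  6P = (3, 2)
Match found at i = 6.

k = 6


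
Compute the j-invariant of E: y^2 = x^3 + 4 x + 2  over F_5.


Delta = -16(4 a^3 + 27 b^2) mod 5 = 1
-1728 * (4 a)^3 = -1728 * (4*4)^3 mod 5 = 2
j = 2 * 1^(-1) mod 5 = 2

j = 2 (mod 5)


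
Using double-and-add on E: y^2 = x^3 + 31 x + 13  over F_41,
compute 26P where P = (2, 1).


k = 26 = 11010_2 (binary, LSB first: 01011)
Double-and-add from P = (2, 1):
  bit 0 = 0: acc unchanged = O
  bit 1 = 1: acc = O + (38, 4) = (38, 4)
  bit 2 = 0: acc unchanged = (38, 4)
  bit 3 = 1: acc = (38, 4) + (1, 39) = (35, 12)
  bit 4 = 1: acc = (35, 12) + (19, 32) = (27, 19)

26P = (27, 19)


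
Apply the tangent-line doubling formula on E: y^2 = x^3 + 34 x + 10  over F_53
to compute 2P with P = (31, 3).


Doubling: s = (3 x1^2 + a) / (2 y1)
s = (3*31^2 + 34) / (2*3) mod 53 = 18
x3 = s^2 - 2 x1 mod 53 = 18^2 - 2*31 = 50
y3 = s (x1 - x3) - y1 mod 53 = 18 * (31 - 50) - 3 = 26

2P = (50, 26)


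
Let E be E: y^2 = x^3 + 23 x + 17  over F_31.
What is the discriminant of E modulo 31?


4 a^3 + 27 b^2 = 4*23^3 + 27*17^2 = 48668 + 7803 = 56471
Delta = -16 * (56471) = -903536
Delta mod 31 = 21

Delta = 21 (mod 31)


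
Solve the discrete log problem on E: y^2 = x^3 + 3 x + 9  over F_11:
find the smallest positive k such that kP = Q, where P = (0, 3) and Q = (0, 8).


Enumerate multiples of P until we hit Q = (0, 8):
  1P = (0, 3)
  2P = (3, 1)
  3P = (6, 1)
  4P = (10, 4)
  5P = (2, 10)
  6P = (2, 1)
  7P = (10, 7)
  8P = (6, 10)
  9P = (3, 10)
  10P = (0, 8)
Match found at i = 10.

k = 10


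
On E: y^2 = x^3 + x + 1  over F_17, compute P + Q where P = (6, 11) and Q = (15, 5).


P != Q, so use the chord formula.
s = (y2 - y1) / (x2 - x1) = (11) / (9) mod 17 = 5
x3 = s^2 - x1 - x2 mod 17 = 5^2 - 6 - 15 = 4
y3 = s (x1 - x3) - y1 mod 17 = 5 * (6 - 4) - 11 = 16

P + Q = (4, 16)


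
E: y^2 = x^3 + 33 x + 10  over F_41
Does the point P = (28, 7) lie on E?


Check whether y^2 = x^3 + 33 x + 10 (mod 41) for (x, y) = (28, 7).
LHS: y^2 = 7^2 mod 41 = 8
RHS: x^3 + 33 x + 10 = 28^3 + 33*28 + 10 mod 41 = 8
LHS = RHS

Yes, on the curve


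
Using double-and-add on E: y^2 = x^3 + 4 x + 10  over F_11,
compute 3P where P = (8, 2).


k = 3 = 11_2 (binary, LSB first: 11)
Double-and-add from P = (8, 2):
  bit 0 = 1: acc = O + (8, 2) = (8, 2)
  bit 1 = 1: acc = (8, 2) + (9, 4) = (9, 7)

3P = (9, 7)


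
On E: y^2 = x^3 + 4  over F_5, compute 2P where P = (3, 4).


Doubling: s = (3 x1^2 + a) / (2 y1)
s = (3*3^2 + 0) / (2*4) mod 5 = 4
x3 = s^2 - 2 x1 mod 5 = 4^2 - 2*3 = 0
y3 = s (x1 - x3) - y1 mod 5 = 4 * (3 - 0) - 4 = 3

2P = (0, 3)


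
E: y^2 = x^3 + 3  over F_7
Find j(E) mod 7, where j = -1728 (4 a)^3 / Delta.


Delta = -16(4 a^3 + 27 b^2) mod 7 = 4
-1728 * (4 a)^3 = -1728 * (4*0)^3 mod 7 = 0
j = 0 * 4^(-1) mod 7 = 0

j = 0 (mod 7)


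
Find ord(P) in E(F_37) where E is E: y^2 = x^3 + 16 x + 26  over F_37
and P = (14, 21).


Compute successive multiples of P until we hit O:
  1P = (14, 21)
  2P = (34, 5)
  3P = (0, 27)
  4P = (33, 3)
  5P = (28, 2)
  6P = (11, 4)
  7P = (3, 29)
  8P = (19, 23)
  ... (continuing to 22P)
  22P = O

ord(P) = 22


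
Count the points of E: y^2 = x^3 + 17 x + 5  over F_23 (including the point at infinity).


For each x in F_23, count y with y^2 = x^3 + 17 x + 5 mod 23:
  x = 1: RHS = 0, y in [0]  -> 1 point(s)
  x = 2: RHS = 1, y in [1, 22]  -> 2 point(s)
  x = 5: RHS = 8, y in [10, 13]  -> 2 point(s)
  x = 6: RHS = 1, y in [1, 22]  -> 2 point(s)
  x = 8: RHS = 9, y in [3, 20]  -> 2 point(s)
  x = 9: RHS = 13, y in [6, 17]  -> 2 point(s)
  x = 10: RHS = 2, y in [5, 18]  -> 2 point(s)
  x = 13: RHS = 8, y in [10, 13]  -> 2 point(s)
  x = 15: RHS = 1, y in [1, 22]  -> 2 point(s)
  x = 16: RHS = 3, y in [7, 16]  -> 2 point(s)
  x = 17: RHS = 9, y in [3, 20]  -> 2 point(s)
  x = 18: RHS = 2, y in [5, 18]  -> 2 point(s)
  x = 21: RHS = 9, y in [3, 20]  -> 2 point(s)
Affine points: 25. Add the point at infinity: total = 26.

#E(F_23) = 26


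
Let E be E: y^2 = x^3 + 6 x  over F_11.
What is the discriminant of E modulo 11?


4 a^3 + 27 b^2 = 4*6^3 + 27*0^2 = 864 + 0 = 864
Delta = -16 * (864) = -13824
Delta mod 11 = 3

Delta = 3 (mod 11)


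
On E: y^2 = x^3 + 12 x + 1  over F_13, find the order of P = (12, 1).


Compute successive multiples of P until we hit O:
  1P = (12, 1)
  2P = (3, 8)
  3P = (10, 9)
  4P = (7, 5)
  5P = (4, 3)
  6P = (6, 4)
  7P = (5, 2)
  8P = (0, 1)
  ... (continuing to 19P)
  19P = O

ord(P) = 19


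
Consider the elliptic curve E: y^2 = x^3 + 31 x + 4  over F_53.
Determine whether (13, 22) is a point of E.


Check whether y^2 = x^3 + 31 x + 4 (mod 53) for (x, y) = (13, 22).
LHS: y^2 = 22^2 mod 53 = 7
RHS: x^3 + 31 x + 4 = 13^3 + 31*13 + 4 mod 53 = 7
LHS = RHS

Yes, on the curve


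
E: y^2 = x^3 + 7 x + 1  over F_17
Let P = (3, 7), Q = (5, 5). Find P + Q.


P != Q, so use the chord formula.
s = (y2 - y1) / (x2 - x1) = (15) / (2) mod 17 = 16
x3 = s^2 - x1 - x2 mod 17 = 16^2 - 3 - 5 = 10
y3 = s (x1 - x3) - y1 mod 17 = 16 * (3 - 10) - 7 = 0

P + Q = (10, 0)


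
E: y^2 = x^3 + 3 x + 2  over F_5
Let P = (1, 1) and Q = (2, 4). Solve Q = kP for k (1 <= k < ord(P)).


Enumerate multiples of P until we hit Q = (2, 4):
  1P = (1, 1)
  2P = (2, 1)
  3P = (2, 4)
Match found at i = 3.

k = 3


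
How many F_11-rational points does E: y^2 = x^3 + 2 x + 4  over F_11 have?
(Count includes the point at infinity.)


For each x in F_11, count y with y^2 = x^3 + 2 x + 4 mod 11:
  x = 0: RHS = 4, y in [2, 9]  -> 2 point(s)
  x = 2: RHS = 5, y in [4, 7]  -> 2 point(s)
  x = 3: RHS = 4, y in [2, 9]  -> 2 point(s)
  x = 6: RHS = 1, y in [1, 10]  -> 2 point(s)
  x = 7: RHS = 9, y in [3, 8]  -> 2 point(s)
  x = 8: RHS = 4, y in [2, 9]  -> 2 point(s)
  x = 9: RHS = 3, y in [5, 6]  -> 2 point(s)
  x = 10: RHS = 1, y in [1, 10]  -> 2 point(s)
Affine points: 16. Add the point at infinity: total = 17.

#E(F_11) = 17


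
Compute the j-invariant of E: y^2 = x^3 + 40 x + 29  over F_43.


Delta = -16(4 a^3 + 27 b^2) mod 43 = 3
-1728 * (4 a)^3 = -1728 * (4*40)^3 mod 43 = 21
j = 21 * 3^(-1) mod 43 = 7

j = 7 (mod 43)


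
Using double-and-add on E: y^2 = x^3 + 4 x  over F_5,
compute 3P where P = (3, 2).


k = 3 = 11_2 (binary, LSB first: 11)
Double-and-add from P = (3, 2):
  bit 0 = 1: acc = O + (3, 2) = (3, 2)
  bit 1 = 1: acc = (3, 2) + (0, 0) = (3, 3)

3P = (3, 3)


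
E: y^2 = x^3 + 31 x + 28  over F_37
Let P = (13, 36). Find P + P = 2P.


Doubling: s = (3 x1^2 + a) / (2 y1)
s = (3*13^2 + 31) / (2*36) mod 37 = 27
x3 = s^2 - 2 x1 mod 37 = 27^2 - 2*13 = 0
y3 = s (x1 - x3) - y1 mod 37 = 27 * (13 - 0) - 36 = 19

2P = (0, 19)


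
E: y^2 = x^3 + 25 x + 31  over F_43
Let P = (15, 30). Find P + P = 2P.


Doubling: s = (3 x1^2 + a) / (2 y1)
s = (3*15^2 + 25) / (2*30) mod 43 = 26
x3 = s^2 - 2 x1 mod 43 = 26^2 - 2*15 = 1
y3 = s (x1 - x3) - y1 mod 43 = 26 * (15 - 1) - 30 = 33

2P = (1, 33)


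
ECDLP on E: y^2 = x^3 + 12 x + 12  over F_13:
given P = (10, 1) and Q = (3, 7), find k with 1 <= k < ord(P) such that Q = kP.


Enumerate multiples of P until we hit Q = (3, 7):
  1P = (10, 1)
  2P = (6, 12)
  3P = (7, 7)
  4P = (0, 5)
  5P = (12, 5)
  6P = (8, 3)
  7P = (9, 11)
  8P = (3, 7)
Match found at i = 8.

k = 8


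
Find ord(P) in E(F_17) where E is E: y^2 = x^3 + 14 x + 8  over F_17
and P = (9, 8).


Compute successive multiples of P until we hit O:
  1P = (9, 8)
  2P = (3, 14)
  3P = (6, 6)
  4P = (10, 14)
  5P = (0, 12)
  6P = (4, 3)
  7P = (5, 13)
  8P = (12, 0)
  ... (continuing to 16P)
  16P = O

ord(P) = 16


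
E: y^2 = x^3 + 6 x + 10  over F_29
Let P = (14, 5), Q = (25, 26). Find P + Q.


P != Q, so use the chord formula.
s = (y2 - y1) / (x2 - x1) = (21) / (11) mod 29 = 23
x3 = s^2 - x1 - x2 mod 29 = 23^2 - 14 - 25 = 26
y3 = s (x1 - x3) - y1 mod 29 = 23 * (14 - 26) - 5 = 9

P + Q = (26, 9)


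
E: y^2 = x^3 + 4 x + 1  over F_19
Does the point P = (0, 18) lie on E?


Check whether y^2 = x^3 + 4 x + 1 (mod 19) for (x, y) = (0, 18).
LHS: y^2 = 18^2 mod 19 = 1
RHS: x^3 + 4 x + 1 = 0^3 + 4*0 + 1 mod 19 = 1
LHS = RHS

Yes, on the curve


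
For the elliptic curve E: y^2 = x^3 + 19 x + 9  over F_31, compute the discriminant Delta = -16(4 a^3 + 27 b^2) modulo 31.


4 a^3 + 27 b^2 = 4*19^3 + 27*9^2 = 27436 + 2187 = 29623
Delta = -16 * (29623) = -473968
Delta mod 31 = 22

Delta = 22 (mod 31)


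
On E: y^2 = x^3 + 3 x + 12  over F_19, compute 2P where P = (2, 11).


k = 2 = 10_2 (binary, LSB first: 01)
Double-and-add from P = (2, 11):
  bit 0 = 0: acc unchanged = O
  bit 1 = 1: acc = O + (2, 8) = (2, 8)

2P = (2, 8)


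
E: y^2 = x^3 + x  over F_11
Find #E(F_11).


For each x in F_11, count y with y^2 = x^3 + 1 x + 0 mod 11:
  x = 0: RHS = 0, y in [0]  -> 1 point(s)
  x = 5: RHS = 9, y in [3, 8]  -> 2 point(s)
  x = 7: RHS = 9, y in [3, 8]  -> 2 point(s)
  x = 8: RHS = 3, y in [5, 6]  -> 2 point(s)
  x = 9: RHS = 1, y in [1, 10]  -> 2 point(s)
  x = 10: RHS = 9, y in [3, 8]  -> 2 point(s)
Affine points: 11. Add the point at infinity: total = 12.

#E(F_11) = 12
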